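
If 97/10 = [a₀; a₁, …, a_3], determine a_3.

3

Repeatedly divide and take the remainder:
⌊97/10⌋ = 9, remainder 7
⌊10/7⌋ = 1, remainder 3
⌊7/3⌋ = 2, remainder 1
⌊3/1⌋ = 3, remainder 0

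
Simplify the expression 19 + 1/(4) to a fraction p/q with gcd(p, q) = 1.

Use the convergent recurrence hₖ = aₖ·hₖ₋₁ + hₖ₋₂ (and likewise for the denominators kₖ):
a_0 = 19: 19/1
a_1 = 4: 77/4

77/4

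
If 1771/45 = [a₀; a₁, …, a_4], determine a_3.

4

1771 = 39·45 + 16, so a_0 = 39
45 = 2·16 + 13, so a_1 = 2
16 = 1·13 + 3, so a_2 = 1
13 = 4·3 + 1, so a_3 = 4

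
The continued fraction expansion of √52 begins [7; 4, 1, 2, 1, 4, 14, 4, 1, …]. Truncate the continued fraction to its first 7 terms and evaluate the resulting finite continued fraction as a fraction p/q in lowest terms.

9223/1279

Starting at the tail and folding back:
Start with 14.
4 + 1/(14/1) = 4 + 1/14 = 57/14
1 + 1/(57/14) = 1 + 14/57 = 71/57
2 + 1/(71/57) = 2 + 57/71 = 199/71
1 + 1/(199/71) = 1 + 71/199 = 270/199
4 + 1/(270/199) = 4 + 199/270 = 1279/270
7 + 1/(1279/270) = 7 + 270/1279 = 9223/1279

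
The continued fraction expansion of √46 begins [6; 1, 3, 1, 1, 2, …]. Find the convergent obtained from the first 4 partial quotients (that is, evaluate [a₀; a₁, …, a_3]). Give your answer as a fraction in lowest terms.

Starting at the tail and folding back:
Start with 1.
3 + 1/(1/1) = 3 + 1/1 = 4/1
1 + 1/(4/1) = 1 + 1/4 = 5/4
6 + 1/(5/4) = 6 + 4/5 = 34/5

34/5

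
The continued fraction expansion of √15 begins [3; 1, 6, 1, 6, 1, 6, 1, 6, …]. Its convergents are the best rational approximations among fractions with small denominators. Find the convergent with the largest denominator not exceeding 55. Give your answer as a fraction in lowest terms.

213/55

a_0 = 3: 3/1  (≤ bound)
a_1 = 1: 4/1  (≤ bound)
a_2 = 6: 27/7  (≤ bound)
a_3 = 1: 31/8  (≤ bound)
a_4 = 6: 213/55  (≤ bound)
a_5 = 1: 244/63  (> 55, stop)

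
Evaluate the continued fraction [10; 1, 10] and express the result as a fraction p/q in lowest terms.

Start with 10.
1 + 1/(10/1) = 1 + 1/10 = 11/10
10 + 1/(11/10) = 10 + 10/11 = 120/11

120/11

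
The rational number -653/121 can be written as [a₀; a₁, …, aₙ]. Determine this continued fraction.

-653 = -6·121 + 73, so a_0 = -6
121 = 1·73 + 48, so a_1 = 1
73 = 1·48 + 25, so a_2 = 1
48 = 1·25 + 23, so a_3 = 1
25 = 1·23 + 2, so a_4 = 1
23 = 11·2 + 1, so a_5 = 11
2 = 2·1 + 0, so a_6 = 2

[-6; 1, 1, 1, 1, 11, 2]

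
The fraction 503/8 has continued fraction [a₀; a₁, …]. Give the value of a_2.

Run the Euclidean algorithm, recording each quotient:
⌊503/8⌋ = 62, remainder 7
⌊8/7⌋ = 1, remainder 1
⌊7/1⌋ = 7, remainder 0

7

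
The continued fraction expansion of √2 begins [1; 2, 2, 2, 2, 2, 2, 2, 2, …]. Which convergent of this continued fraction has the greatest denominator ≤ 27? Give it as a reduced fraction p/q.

List convergents until the denominator exceeds the bound:
a_0 = 1: 1/1  (≤ bound)
a_1 = 2: 3/2  (≤ bound)
a_2 = 2: 7/5  (≤ bound)
a_3 = 2: 17/12  (≤ bound)
a_4 = 2: 41/29  (> 27, stop)

17/12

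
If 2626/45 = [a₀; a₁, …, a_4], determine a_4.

3

⌊2626/45⌋ = 58, remainder 16
⌊45/16⌋ = 2, remainder 13
⌊16/13⌋ = 1, remainder 3
⌊13/3⌋ = 4, remainder 1
⌊3/1⌋ = 3, remainder 0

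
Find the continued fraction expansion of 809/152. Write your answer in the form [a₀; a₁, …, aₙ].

Run the Euclidean algorithm, recording each quotient:
809 = 5·152 + 49, so a_0 = 5
152 = 3·49 + 5, so a_1 = 3
49 = 9·5 + 4, so a_2 = 9
5 = 1·4 + 1, so a_3 = 1
4 = 4·1 + 0, so a_4 = 4

[5; 3, 9, 1, 4]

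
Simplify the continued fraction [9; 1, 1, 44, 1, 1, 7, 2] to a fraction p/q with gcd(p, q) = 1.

a_0 = 9: 9/1
a_1 = 1: 10/1
a_2 = 1: 19/2
a_3 = 44: 846/89
a_4 = 1: 865/91
a_5 = 1: 1711/180
a_6 = 7: 12842/1351
a_7 = 2: 27395/2882

27395/2882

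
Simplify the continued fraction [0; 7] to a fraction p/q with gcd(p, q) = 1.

Start with 7.
0 + 1/(7/1) = 0 + 1/7 = 1/7

1/7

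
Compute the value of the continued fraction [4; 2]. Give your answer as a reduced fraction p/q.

9/2

Build up convergents one term at a time:
a_0 = 4: 4/1
a_1 = 2: 9/2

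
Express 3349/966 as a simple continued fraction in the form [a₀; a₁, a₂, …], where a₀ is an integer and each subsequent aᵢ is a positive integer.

Run the Euclidean algorithm, recording each quotient:
3349 = 3·966 + 451, so a_0 = 3
966 = 2·451 + 64, so a_1 = 2
451 = 7·64 + 3, so a_2 = 7
64 = 21·3 + 1, so a_3 = 21
3 = 3·1 + 0, so a_4 = 3

[3; 2, 7, 21, 3]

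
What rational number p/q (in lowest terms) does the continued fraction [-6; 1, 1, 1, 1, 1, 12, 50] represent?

a_0 = -6: -6/1
a_1 = 1: -5/1
a_2 = 1: -11/2
a_3 = 1: -16/3
a_4 = 1: -27/5
a_5 = 1: -43/8
a_6 = 12: -543/101
a_7 = 50: -27193/5058

-27193/5058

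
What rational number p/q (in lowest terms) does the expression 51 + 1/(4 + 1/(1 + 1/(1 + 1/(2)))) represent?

Collapse the nested fraction from the inside out:
Start with 2.
1 + 1/(2/1) = 1 + 1/2 = 3/2
1 + 1/(3/2) = 1 + 2/3 = 5/3
4 + 1/(5/3) = 4 + 3/5 = 23/5
51 + 1/(23/5) = 51 + 5/23 = 1178/23

1178/23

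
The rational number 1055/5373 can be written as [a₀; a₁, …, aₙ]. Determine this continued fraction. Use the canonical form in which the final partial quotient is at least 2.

[0; 5, 10, 1, 3, 3, 1, 5]

Apply division with remainder until the remainder is 0:
1055 = 0·5373 + 1055, so a_0 = 0
5373 = 5·1055 + 98, so a_1 = 5
1055 = 10·98 + 75, so a_2 = 10
98 = 1·75 + 23, so a_3 = 1
75 = 3·23 + 6, so a_4 = 3
23 = 3·6 + 5, so a_5 = 3
6 = 1·5 + 1, so a_6 = 1
5 = 5·1 + 0, so a_7 = 5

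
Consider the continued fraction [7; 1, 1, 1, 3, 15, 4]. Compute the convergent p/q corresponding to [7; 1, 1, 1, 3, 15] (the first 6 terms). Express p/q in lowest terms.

1283/168

Compute successive convergents:
a_0 = 7: 7/1
a_1 = 1: 8/1
a_2 = 1: 15/2
a_3 = 1: 23/3
a_4 = 3: 84/11
a_5 = 15: 1283/168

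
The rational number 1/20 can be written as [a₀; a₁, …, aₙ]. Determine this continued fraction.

[0; 20]

Repeatedly divide and take the remainder:
⌊1/20⌋ = 0, remainder 1
⌊20/1⌋ = 20, remainder 0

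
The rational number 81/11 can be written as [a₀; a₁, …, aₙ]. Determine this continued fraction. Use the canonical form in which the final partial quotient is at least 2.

[7; 2, 1, 3]

⌊81/11⌋ = 7, remainder 4
⌊11/4⌋ = 2, remainder 3
⌊4/3⌋ = 1, remainder 1
⌊3/1⌋ = 3, remainder 0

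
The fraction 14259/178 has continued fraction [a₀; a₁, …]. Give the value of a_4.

2

14259 ÷ 178 → quotient 80, remainder 19
178 ÷ 19 → quotient 9, remainder 7
19 ÷ 7 → quotient 2, remainder 5
7 ÷ 5 → quotient 1, remainder 2
5 ÷ 2 → quotient 2, remainder 1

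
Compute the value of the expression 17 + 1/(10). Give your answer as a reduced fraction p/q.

171/10

Work from the innermost term outward:
Start with 10.
17 + 1/(10/1) = 17 + 1/10 = 171/10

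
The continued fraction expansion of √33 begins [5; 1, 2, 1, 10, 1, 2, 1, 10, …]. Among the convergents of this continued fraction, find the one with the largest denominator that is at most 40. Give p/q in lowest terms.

a_0 = 5: 5/1  (≤ bound)
a_1 = 1: 6/1  (≤ bound)
a_2 = 2: 17/3  (≤ bound)
a_3 = 1: 23/4  (≤ bound)
a_4 = 10: 247/43  (> 40, stop)

23/4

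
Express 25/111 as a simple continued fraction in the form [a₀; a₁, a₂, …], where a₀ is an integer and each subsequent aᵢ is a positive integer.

[0; 4, 2, 3, 1, 2]

25 = 0·111 + 25, so a_0 = 0
111 = 4·25 + 11, so a_1 = 4
25 = 2·11 + 3, so a_2 = 2
11 = 3·3 + 2, so a_3 = 3
3 = 1·2 + 1, so a_4 = 1
2 = 2·1 + 0, so a_5 = 2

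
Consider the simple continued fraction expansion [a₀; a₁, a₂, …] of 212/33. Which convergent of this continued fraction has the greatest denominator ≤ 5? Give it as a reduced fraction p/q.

a_0 = 6: 6/1  (≤ bound)
a_1 = 2: 13/2  (≤ bound)
a_2 = 2: 32/5  (≤ bound)
a_3 = 1: 45/7  (> 5, stop)

32/5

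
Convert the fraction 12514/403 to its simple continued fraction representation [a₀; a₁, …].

12514 ÷ 403 → quotient 31, remainder 21
403 ÷ 21 → quotient 19, remainder 4
21 ÷ 4 → quotient 5, remainder 1
4 ÷ 1 → quotient 4, remainder 0

[31; 19, 5, 4]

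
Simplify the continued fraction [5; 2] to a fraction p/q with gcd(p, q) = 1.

a_0 = 5: 5/1
a_1 = 2: 11/2

11/2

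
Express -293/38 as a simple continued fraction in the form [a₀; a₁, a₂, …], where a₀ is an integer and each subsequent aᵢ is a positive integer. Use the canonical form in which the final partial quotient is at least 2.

[-8; 3, 2, 5]

⌊-293/38⌋ = -8, remainder 11
⌊38/11⌋ = 3, remainder 5
⌊11/5⌋ = 2, remainder 1
⌊5/1⌋ = 5, remainder 0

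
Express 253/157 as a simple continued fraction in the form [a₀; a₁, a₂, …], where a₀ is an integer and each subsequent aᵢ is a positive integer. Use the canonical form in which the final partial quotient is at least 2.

[1; 1, 1, 1, 1, 2, 1, 8]

Apply division with remainder until the remainder is 0:
⌊253/157⌋ = 1, remainder 96
⌊157/96⌋ = 1, remainder 61
⌊96/61⌋ = 1, remainder 35
⌊61/35⌋ = 1, remainder 26
⌊35/26⌋ = 1, remainder 9
⌊26/9⌋ = 2, remainder 8
⌊9/8⌋ = 1, remainder 1
⌊8/1⌋ = 8, remainder 0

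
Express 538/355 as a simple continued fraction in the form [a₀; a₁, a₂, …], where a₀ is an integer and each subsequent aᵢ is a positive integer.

[1; 1, 1, 15, 1, 1, 1, 3]

⌊538/355⌋ = 1, remainder 183
⌊355/183⌋ = 1, remainder 172
⌊183/172⌋ = 1, remainder 11
⌊172/11⌋ = 15, remainder 7
⌊11/7⌋ = 1, remainder 4
⌊7/4⌋ = 1, remainder 3
⌊4/3⌋ = 1, remainder 1
⌊3/1⌋ = 3, remainder 0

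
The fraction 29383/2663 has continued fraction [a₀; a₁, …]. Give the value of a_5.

⌊29383/2663⌋ = 11, remainder 90
⌊2663/90⌋ = 29, remainder 53
⌊90/53⌋ = 1, remainder 37
⌊53/37⌋ = 1, remainder 16
⌊37/16⌋ = 2, remainder 5
⌊16/5⌋ = 3, remainder 1

3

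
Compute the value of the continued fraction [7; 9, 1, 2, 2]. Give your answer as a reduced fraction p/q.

483/68

Start with 2.
2 + 1/(2/1) = 2 + 1/2 = 5/2
1 + 1/(5/2) = 1 + 2/5 = 7/5
9 + 1/(7/5) = 9 + 5/7 = 68/7
7 + 1/(68/7) = 7 + 7/68 = 483/68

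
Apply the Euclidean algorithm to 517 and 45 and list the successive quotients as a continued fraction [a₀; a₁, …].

[11; 2, 22]

⌊517/45⌋ = 11, remainder 22
⌊45/22⌋ = 2, remainder 1
⌊22/1⌋ = 22, remainder 0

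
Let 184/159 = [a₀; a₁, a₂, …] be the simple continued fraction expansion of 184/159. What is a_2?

Run the Euclidean algorithm, recording each quotient:
⌊184/159⌋ = 1, remainder 25
⌊159/25⌋ = 6, remainder 9
⌊25/9⌋ = 2, remainder 7

2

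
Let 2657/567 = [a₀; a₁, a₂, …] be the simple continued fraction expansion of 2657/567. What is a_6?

2657 ÷ 567 → quotient 4, remainder 389
567 ÷ 389 → quotient 1, remainder 178
389 ÷ 178 → quotient 2, remainder 33
178 ÷ 33 → quotient 5, remainder 13
33 ÷ 13 → quotient 2, remainder 7
13 ÷ 7 → quotient 1, remainder 6
7 ÷ 6 → quotient 1, remainder 1

1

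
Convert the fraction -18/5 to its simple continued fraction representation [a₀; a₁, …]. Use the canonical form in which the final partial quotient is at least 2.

-18 ÷ 5 → quotient -4, remainder 2
5 ÷ 2 → quotient 2, remainder 1
2 ÷ 1 → quotient 2, remainder 0

[-4; 2, 2]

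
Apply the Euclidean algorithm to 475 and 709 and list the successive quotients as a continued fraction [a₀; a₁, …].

[0; 1, 2, 33, 2, 3]

Run the Euclidean algorithm, recording each quotient:
475 ÷ 709 → quotient 0, remainder 475
709 ÷ 475 → quotient 1, remainder 234
475 ÷ 234 → quotient 2, remainder 7
234 ÷ 7 → quotient 33, remainder 3
7 ÷ 3 → quotient 2, remainder 1
3 ÷ 1 → quotient 3, remainder 0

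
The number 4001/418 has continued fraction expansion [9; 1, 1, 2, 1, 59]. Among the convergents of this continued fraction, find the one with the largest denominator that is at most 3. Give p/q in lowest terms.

19/2

a_0 = 9: 9/1  (≤ bound)
a_1 = 1: 10/1  (≤ bound)
a_2 = 1: 19/2  (≤ bound)
a_3 = 2: 48/5  (> 3, stop)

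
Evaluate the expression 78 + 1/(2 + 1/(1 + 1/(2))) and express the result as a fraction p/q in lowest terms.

627/8

Start with 2.
1 + 1/(2/1) = 1 + 1/2 = 3/2
2 + 1/(3/2) = 2 + 2/3 = 8/3
78 + 1/(8/3) = 78 + 3/8 = 627/8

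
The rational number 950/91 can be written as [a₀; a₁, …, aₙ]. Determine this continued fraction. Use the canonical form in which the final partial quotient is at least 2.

Repeatedly divide and take the remainder:
950 = 10·91 + 40, so a_0 = 10
91 = 2·40 + 11, so a_1 = 2
40 = 3·11 + 7, so a_2 = 3
11 = 1·7 + 4, so a_3 = 1
7 = 1·4 + 3, so a_4 = 1
4 = 1·3 + 1, so a_5 = 1
3 = 3·1 + 0, so a_6 = 3

[10; 2, 3, 1, 1, 1, 3]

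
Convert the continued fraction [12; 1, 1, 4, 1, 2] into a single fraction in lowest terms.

389/31

Work from the innermost term outward:
Start with 2.
1 + 1/(2/1) = 1 + 1/2 = 3/2
4 + 1/(3/2) = 4 + 2/3 = 14/3
1 + 1/(14/3) = 1 + 3/14 = 17/14
1 + 1/(17/14) = 1 + 14/17 = 31/17
12 + 1/(31/17) = 12 + 17/31 = 389/31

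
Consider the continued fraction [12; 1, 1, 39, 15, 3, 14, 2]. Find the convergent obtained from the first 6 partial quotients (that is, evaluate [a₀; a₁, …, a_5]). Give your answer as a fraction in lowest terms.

Start with 3.
15 + 1/(3/1) = 15 + 1/3 = 46/3
39 + 1/(46/3) = 39 + 3/46 = 1797/46
1 + 1/(1797/46) = 1 + 46/1797 = 1843/1797
1 + 1/(1843/1797) = 1 + 1797/1843 = 3640/1843
12 + 1/(3640/1843) = 12 + 1843/3640 = 45523/3640

45523/3640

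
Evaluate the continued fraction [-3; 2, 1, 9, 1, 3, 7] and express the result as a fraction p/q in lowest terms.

a_0 = -3: -3/1
a_1 = 2: -5/2
a_2 = 1: -8/3
a_3 = 9: -77/29
a_4 = 1: -85/32
a_5 = 3: -332/125
a_6 = 7: -2409/907

-2409/907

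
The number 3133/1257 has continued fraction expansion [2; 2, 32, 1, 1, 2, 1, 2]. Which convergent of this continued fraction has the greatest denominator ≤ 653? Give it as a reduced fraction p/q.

1154/463

a_0 = 2: 2/1  (≤ bound)
a_1 = 2: 5/2  (≤ bound)
a_2 = 32: 162/65  (≤ bound)
a_3 = 1: 167/67  (≤ bound)
a_4 = 1: 329/132  (≤ bound)
a_5 = 2: 825/331  (≤ bound)
a_6 = 1: 1154/463  (≤ bound)
a_7 = 2: 3133/1257  (> 653, stop)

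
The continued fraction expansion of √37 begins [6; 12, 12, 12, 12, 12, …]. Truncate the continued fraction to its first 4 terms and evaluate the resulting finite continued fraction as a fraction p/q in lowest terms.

10657/1752

Use the convergent recurrence hₖ = aₖ·hₖ₋₁ + hₖ₋₂ (and likewise for the denominators kₖ):
a_0 = 6: 6/1
a_1 = 12: 73/12
a_2 = 12: 882/145
a_3 = 12: 10657/1752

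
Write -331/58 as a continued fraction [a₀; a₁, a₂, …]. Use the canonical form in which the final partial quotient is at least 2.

Apply division with remainder until the remainder is 0:
⌊-331/58⌋ = -6, remainder 17
⌊58/17⌋ = 3, remainder 7
⌊17/7⌋ = 2, remainder 3
⌊7/3⌋ = 2, remainder 1
⌊3/1⌋ = 3, remainder 0

[-6; 3, 2, 2, 3]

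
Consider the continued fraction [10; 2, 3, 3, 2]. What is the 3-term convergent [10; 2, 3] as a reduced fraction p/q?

Start with 3.
2 + 1/(3/1) = 2 + 1/3 = 7/3
10 + 1/(7/3) = 10 + 3/7 = 73/7

73/7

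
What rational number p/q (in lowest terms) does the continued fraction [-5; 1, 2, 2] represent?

Collapse the nested fraction from the inside out:
Start with 2.
2 + 1/(2/1) = 2 + 1/2 = 5/2
1 + 1/(5/2) = 1 + 2/5 = 7/5
-5 + 1/(7/5) = -5 + 5/7 = -30/7

-30/7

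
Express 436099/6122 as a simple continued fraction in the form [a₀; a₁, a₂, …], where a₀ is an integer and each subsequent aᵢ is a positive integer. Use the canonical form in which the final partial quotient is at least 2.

[71; 4, 3, 1, 5, 2, 1, 19]

Apply division with remainder until the remainder is 0:
⌊436099/6122⌋ = 71, remainder 1437
⌊6122/1437⌋ = 4, remainder 374
⌊1437/374⌋ = 3, remainder 315
⌊374/315⌋ = 1, remainder 59
⌊315/59⌋ = 5, remainder 20
⌊59/20⌋ = 2, remainder 19
⌊20/19⌋ = 1, remainder 1
⌊19/1⌋ = 19, remainder 0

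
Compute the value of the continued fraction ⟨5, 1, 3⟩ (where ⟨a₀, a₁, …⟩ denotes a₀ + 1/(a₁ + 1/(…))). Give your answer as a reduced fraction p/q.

Start with 3.
1 + 1/(3/1) = 1 + 1/3 = 4/3
5 + 1/(4/3) = 5 + 3/4 = 23/4

23/4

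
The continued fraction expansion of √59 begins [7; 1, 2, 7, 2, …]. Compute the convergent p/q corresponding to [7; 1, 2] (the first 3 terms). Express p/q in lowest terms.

23/3

Compute successive convergents:
a_0 = 7: 7/1
a_1 = 1: 8/1
a_2 = 2: 23/3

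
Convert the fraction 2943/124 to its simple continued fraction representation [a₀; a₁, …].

2943 ÷ 124 → quotient 23, remainder 91
124 ÷ 91 → quotient 1, remainder 33
91 ÷ 33 → quotient 2, remainder 25
33 ÷ 25 → quotient 1, remainder 8
25 ÷ 8 → quotient 3, remainder 1
8 ÷ 1 → quotient 8, remainder 0

[23; 1, 2, 1, 3, 8]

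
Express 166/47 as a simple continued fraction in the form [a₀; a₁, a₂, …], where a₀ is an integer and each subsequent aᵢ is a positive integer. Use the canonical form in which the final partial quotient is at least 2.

⌊166/47⌋ = 3, remainder 25
⌊47/25⌋ = 1, remainder 22
⌊25/22⌋ = 1, remainder 3
⌊22/3⌋ = 7, remainder 1
⌊3/1⌋ = 3, remainder 0

[3; 1, 1, 7, 3]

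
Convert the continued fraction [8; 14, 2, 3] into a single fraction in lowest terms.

815/101

Start with 3.
2 + 1/(3/1) = 2 + 1/3 = 7/3
14 + 1/(7/3) = 14 + 3/7 = 101/7
8 + 1/(101/7) = 8 + 7/101 = 815/101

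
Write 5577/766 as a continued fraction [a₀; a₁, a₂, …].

⌊5577/766⌋ = 7, remainder 215
⌊766/215⌋ = 3, remainder 121
⌊215/121⌋ = 1, remainder 94
⌊121/94⌋ = 1, remainder 27
⌊94/27⌋ = 3, remainder 13
⌊27/13⌋ = 2, remainder 1
⌊13/1⌋ = 13, remainder 0

[7; 3, 1, 1, 3, 2, 13]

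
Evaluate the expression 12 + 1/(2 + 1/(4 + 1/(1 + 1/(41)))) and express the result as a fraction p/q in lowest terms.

5729/460

Start with 41.
1 + 1/(41/1) = 1 + 1/41 = 42/41
4 + 1/(42/41) = 4 + 41/42 = 209/42
2 + 1/(209/42) = 2 + 42/209 = 460/209
12 + 1/(460/209) = 12 + 209/460 = 5729/460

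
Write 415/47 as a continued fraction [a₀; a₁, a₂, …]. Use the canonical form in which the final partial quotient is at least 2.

[8; 1, 4, 1, 7]

Apply division with remainder until the remainder is 0:
415 = 8·47 + 39, so a_0 = 8
47 = 1·39 + 8, so a_1 = 1
39 = 4·8 + 7, so a_2 = 4
8 = 1·7 + 1, so a_3 = 1
7 = 7·1 + 0, so a_4 = 7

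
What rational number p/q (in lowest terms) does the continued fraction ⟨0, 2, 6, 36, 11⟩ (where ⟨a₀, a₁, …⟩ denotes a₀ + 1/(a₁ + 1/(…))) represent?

2393/5183

Use the convergent recurrence hₖ = aₖ·hₖ₋₁ + hₖ₋₂ (and likewise for the denominators kₖ):
a_0 = 0: 0/1
a_1 = 2: 1/2
a_2 = 6: 6/13
a_3 = 36: 217/470
a_4 = 11: 2393/5183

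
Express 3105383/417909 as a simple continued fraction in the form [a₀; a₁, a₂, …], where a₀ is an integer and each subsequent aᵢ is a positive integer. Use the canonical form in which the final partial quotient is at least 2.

Repeatedly divide and take the remainder:
⌊3105383/417909⌋ = 7, remainder 180020
⌊417909/180020⌋ = 2, remainder 57869
⌊180020/57869⌋ = 3, remainder 6413
⌊57869/6413⌋ = 9, remainder 152
⌊6413/152⌋ = 42, remainder 29
⌊152/29⌋ = 5, remainder 7
⌊29/7⌋ = 4, remainder 1
⌊7/1⌋ = 7, remainder 0

[7; 2, 3, 9, 42, 5, 4, 7]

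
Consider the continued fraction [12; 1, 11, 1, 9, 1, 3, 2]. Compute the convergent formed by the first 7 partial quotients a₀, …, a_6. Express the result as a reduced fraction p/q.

7172/555

Start with 3.
1 + 1/(3/1) = 1 + 1/3 = 4/3
9 + 1/(4/3) = 9 + 3/4 = 39/4
1 + 1/(39/4) = 1 + 4/39 = 43/39
11 + 1/(43/39) = 11 + 39/43 = 512/43
1 + 1/(512/43) = 1 + 43/512 = 555/512
12 + 1/(555/512) = 12 + 512/555 = 7172/555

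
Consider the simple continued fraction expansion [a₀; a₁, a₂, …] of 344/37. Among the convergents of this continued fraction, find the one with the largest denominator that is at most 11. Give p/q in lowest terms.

93/10

a_0 = 9: 9/1  (≤ bound)
a_1 = 3: 28/3  (≤ bound)
a_2 = 2: 65/7  (≤ bound)
a_3 = 1: 93/10  (≤ bound)
a_4 = 3: 344/37  (> 11, stop)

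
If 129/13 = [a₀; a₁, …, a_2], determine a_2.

12

129 ÷ 13 → quotient 9, remainder 12
13 ÷ 12 → quotient 1, remainder 1
12 ÷ 1 → quotient 12, remainder 0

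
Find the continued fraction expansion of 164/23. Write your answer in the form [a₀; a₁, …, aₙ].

[7; 7, 1, 2]

164 = 7·23 + 3, so a_0 = 7
23 = 7·3 + 2, so a_1 = 7
3 = 1·2 + 1, so a_2 = 1
2 = 2·1 + 0, so a_3 = 2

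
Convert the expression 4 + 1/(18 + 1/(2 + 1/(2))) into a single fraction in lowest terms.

Start with 2.
2 + 1/(2/1) = 2 + 1/2 = 5/2
18 + 1/(5/2) = 18 + 2/5 = 92/5
4 + 1/(92/5) = 4 + 5/92 = 373/92

373/92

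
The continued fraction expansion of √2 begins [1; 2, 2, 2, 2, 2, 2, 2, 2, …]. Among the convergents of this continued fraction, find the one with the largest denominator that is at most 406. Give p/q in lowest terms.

239/169

a_0 = 1: 1/1  (≤ bound)
a_1 = 2: 3/2  (≤ bound)
a_2 = 2: 7/5  (≤ bound)
a_3 = 2: 17/12  (≤ bound)
a_4 = 2: 41/29  (≤ bound)
a_5 = 2: 99/70  (≤ bound)
a_6 = 2: 239/169  (≤ bound)
a_7 = 2: 577/408  (> 406, stop)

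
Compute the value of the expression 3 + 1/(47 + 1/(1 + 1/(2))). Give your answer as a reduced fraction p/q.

432/143

Build up convergents one term at a time:
a_0 = 3: 3/1
a_1 = 47: 142/47
a_2 = 1: 145/48
a_3 = 2: 432/143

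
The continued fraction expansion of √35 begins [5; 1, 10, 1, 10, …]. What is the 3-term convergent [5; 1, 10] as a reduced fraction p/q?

Work from the innermost term outward:
Start with 10.
1 + 1/(10/1) = 1 + 1/10 = 11/10
5 + 1/(11/10) = 5 + 10/11 = 65/11

65/11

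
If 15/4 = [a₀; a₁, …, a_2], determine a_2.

Run the Euclidean algorithm, recording each quotient:
15 = 3·4 + 3, so a_0 = 3
4 = 1·3 + 1, so a_1 = 1
3 = 3·1 + 0, so a_2 = 3

3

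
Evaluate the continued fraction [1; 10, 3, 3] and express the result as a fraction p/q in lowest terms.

113/103

Use the convergent recurrence hₖ = aₖ·hₖ₋₁ + hₖ₋₂ (and likewise for the denominators kₖ):
a_0 = 1: 1/1
a_1 = 10: 11/10
a_2 = 3: 34/31
a_3 = 3: 113/103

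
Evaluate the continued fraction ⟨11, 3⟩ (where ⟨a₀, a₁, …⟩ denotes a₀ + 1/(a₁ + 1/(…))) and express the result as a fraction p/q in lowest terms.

Collapse the nested fraction from the inside out:
Start with 3.
11 + 1/(3/1) = 11 + 1/3 = 34/3

34/3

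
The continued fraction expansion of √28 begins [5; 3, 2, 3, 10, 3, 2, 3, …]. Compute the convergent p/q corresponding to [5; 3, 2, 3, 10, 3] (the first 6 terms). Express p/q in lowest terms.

4048/765

a_0 = 5: 5/1
a_1 = 3: 16/3
a_2 = 2: 37/7
a_3 = 3: 127/24
a_4 = 10: 1307/247
a_5 = 3: 4048/765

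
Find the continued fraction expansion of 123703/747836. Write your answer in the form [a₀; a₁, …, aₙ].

[0; 6, 22, 52, 1, 1, 53]

⌊123703/747836⌋ = 0, remainder 123703
⌊747836/123703⌋ = 6, remainder 5618
⌊123703/5618⌋ = 22, remainder 107
⌊5618/107⌋ = 52, remainder 54
⌊107/54⌋ = 1, remainder 53
⌊54/53⌋ = 1, remainder 1
⌊53/1⌋ = 53, remainder 0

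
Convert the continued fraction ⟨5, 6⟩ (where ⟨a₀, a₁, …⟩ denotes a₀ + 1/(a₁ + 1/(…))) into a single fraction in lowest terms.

31/6

a_0 = 5: 5/1
a_1 = 6: 31/6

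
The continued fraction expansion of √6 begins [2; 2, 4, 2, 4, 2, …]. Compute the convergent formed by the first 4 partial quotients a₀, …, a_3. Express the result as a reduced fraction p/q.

49/20

a_0 = 2: 2/1
a_1 = 2: 5/2
a_2 = 4: 22/9
a_3 = 2: 49/20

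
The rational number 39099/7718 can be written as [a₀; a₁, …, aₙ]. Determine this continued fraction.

[5; 15, 6, 7, 1, 1, 5]

Apply division with remainder until the remainder is 0:
39099 = 5·7718 + 509, so a_0 = 5
7718 = 15·509 + 83, so a_1 = 15
509 = 6·83 + 11, so a_2 = 6
83 = 7·11 + 6, so a_3 = 7
11 = 1·6 + 5, so a_4 = 1
6 = 1·5 + 1, so a_5 = 1
5 = 5·1 + 0, so a_6 = 5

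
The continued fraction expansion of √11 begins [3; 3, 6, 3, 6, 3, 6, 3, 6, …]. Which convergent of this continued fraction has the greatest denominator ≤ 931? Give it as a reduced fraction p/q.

a_0 = 3: 3/1  (≤ bound)
a_1 = 3: 10/3  (≤ bound)
a_2 = 6: 63/19  (≤ bound)
a_3 = 3: 199/60  (≤ bound)
a_4 = 6: 1257/379  (≤ bound)
a_5 = 3: 3970/1197  (> 931, stop)

1257/379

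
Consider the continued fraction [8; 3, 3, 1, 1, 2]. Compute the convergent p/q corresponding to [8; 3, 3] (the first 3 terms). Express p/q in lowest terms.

83/10

Compute successive convergents:
a_0 = 8: 8/1
a_1 = 3: 25/3
a_2 = 3: 83/10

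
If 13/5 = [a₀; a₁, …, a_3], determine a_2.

1

⌊13/5⌋ = 2, remainder 3
⌊5/3⌋ = 1, remainder 2
⌊3/2⌋ = 1, remainder 1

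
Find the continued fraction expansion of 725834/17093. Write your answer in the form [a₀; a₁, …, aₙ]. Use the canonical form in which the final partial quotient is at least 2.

[42; 2, 6, 2, 2, 4, 56]

Repeatedly divide and take the remainder:
⌊725834/17093⌋ = 42, remainder 7928
⌊17093/7928⌋ = 2, remainder 1237
⌊7928/1237⌋ = 6, remainder 506
⌊1237/506⌋ = 2, remainder 225
⌊506/225⌋ = 2, remainder 56
⌊225/56⌋ = 4, remainder 1
⌊56/1⌋ = 56, remainder 0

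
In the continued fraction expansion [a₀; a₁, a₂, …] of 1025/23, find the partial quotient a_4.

Run the Euclidean algorithm, recording each quotient:
1025 = 44·23 + 13, so a_0 = 44
23 = 1·13 + 10, so a_1 = 1
13 = 1·10 + 3, so a_2 = 1
10 = 3·3 + 1, so a_3 = 3
3 = 3·1 + 0, so a_4 = 3

3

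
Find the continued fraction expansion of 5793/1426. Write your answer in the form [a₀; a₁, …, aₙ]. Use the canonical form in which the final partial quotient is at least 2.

5793 ÷ 1426 → quotient 4, remainder 89
1426 ÷ 89 → quotient 16, remainder 2
89 ÷ 2 → quotient 44, remainder 1
2 ÷ 1 → quotient 2, remainder 0

[4; 16, 44, 2]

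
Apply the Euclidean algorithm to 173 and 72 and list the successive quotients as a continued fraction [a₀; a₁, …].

173 ÷ 72 → quotient 2, remainder 29
72 ÷ 29 → quotient 2, remainder 14
29 ÷ 14 → quotient 2, remainder 1
14 ÷ 1 → quotient 14, remainder 0

[2; 2, 2, 14]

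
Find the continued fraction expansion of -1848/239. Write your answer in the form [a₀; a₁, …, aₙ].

-1848 ÷ 239 → quotient -8, remainder 64
239 ÷ 64 → quotient 3, remainder 47
64 ÷ 47 → quotient 1, remainder 17
47 ÷ 17 → quotient 2, remainder 13
17 ÷ 13 → quotient 1, remainder 4
13 ÷ 4 → quotient 3, remainder 1
4 ÷ 1 → quotient 4, remainder 0

[-8; 3, 1, 2, 1, 3, 4]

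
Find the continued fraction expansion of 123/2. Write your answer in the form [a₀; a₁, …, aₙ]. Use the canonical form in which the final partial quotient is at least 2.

[61; 2]

123 ÷ 2 → quotient 61, remainder 1
2 ÷ 1 → quotient 2, remainder 0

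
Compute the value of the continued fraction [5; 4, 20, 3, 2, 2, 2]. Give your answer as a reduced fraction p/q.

a_0 = 5: 5/1
a_1 = 4: 21/4
a_2 = 20: 425/81
a_3 = 3: 1296/247
a_4 = 2: 3017/575
a_5 = 2: 7330/1397
a_6 = 2: 17677/3369

17677/3369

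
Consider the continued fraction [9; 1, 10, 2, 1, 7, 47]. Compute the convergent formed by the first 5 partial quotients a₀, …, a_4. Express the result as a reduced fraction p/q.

Start with 1.
2 + 1/(1/1) = 2 + 1/1 = 3/1
10 + 1/(3/1) = 10 + 1/3 = 31/3
1 + 1/(31/3) = 1 + 3/31 = 34/31
9 + 1/(34/31) = 9 + 31/34 = 337/34

337/34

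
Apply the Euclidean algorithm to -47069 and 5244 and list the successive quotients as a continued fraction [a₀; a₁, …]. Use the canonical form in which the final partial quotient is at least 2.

⌊-47069/5244⌋ = -9, remainder 127
⌊5244/127⌋ = 41, remainder 37
⌊127/37⌋ = 3, remainder 16
⌊37/16⌋ = 2, remainder 5
⌊16/5⌋ = 3, remainder 1
⌊5/1⌋ = 5, remainder 0

[-9; 41, 3, 2, 3, 5]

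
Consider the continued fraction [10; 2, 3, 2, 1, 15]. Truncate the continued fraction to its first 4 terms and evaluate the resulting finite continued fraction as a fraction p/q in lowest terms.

167/16

Start with 2.
3 + 1/(2/1) = 3 + 1/2 = 7/2
2 + 1/(7/2) = 2 + 2/7 = 16/7
10 + 1/(16/7) = 10 + 7/16 = 167/16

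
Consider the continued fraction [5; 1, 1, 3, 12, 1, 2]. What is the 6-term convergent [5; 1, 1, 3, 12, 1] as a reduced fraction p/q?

518/93

Starting at the tail and folding back:
Start with 1.
12 + 1/(1/1) = 12 + 1/1 = 13/1
3 + 1/(13/1) = 3 + 1/13 = 40/13
1 + 1/(40/13) = 1 + 13/40 = 53/40
1 + 1/(53/40) = 1 + 40/53 = 93/53
5 + 1/(93/53) = 5 + 53/93 = 518/93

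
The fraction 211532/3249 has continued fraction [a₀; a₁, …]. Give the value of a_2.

2

⌊211532/3249⌋ = 65, remainder 347
⌊3249/347⌋ = 9, remainder 126
⌊347/126⌋ = 2, remainder 95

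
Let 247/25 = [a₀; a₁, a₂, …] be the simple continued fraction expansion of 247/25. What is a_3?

247 = 9·25 + 22, so a_0 = 9
25 = 1·22 + 3, so a_1 = 1
22 = 7·3 + 1, so a_2 = 7
3 = 3·1 + 0, so a_3 = 3

3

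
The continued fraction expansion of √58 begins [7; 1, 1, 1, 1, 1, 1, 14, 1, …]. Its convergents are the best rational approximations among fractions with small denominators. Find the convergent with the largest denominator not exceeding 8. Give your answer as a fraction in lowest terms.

a_0 = 7: 7/1  (≤ bound)
a_1 = 1: 8/1  (≤ bound)
a_2 = 1: 15/2  (≤ bound)
a_3 = 1: 23/3  (≤ bound)
a_4 = 1: 38/5  (≤ bound)
a_5 = 1: 61/8  (≤ bound)
a_6 = 1: 99/13  (> 8, stop)

61/8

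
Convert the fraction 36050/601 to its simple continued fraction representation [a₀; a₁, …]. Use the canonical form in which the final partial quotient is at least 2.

Repeatedly divide and take the remainder:
36050 ÷ 601 → quotient 59, remainder 591
601 ÷ 591 → quotient 1, remainder 10
591 ÷ 10 → quotient 59, remainder 1
10 ÷ 1 → quotient 10, remainder 0

[59; 1, 59, 10]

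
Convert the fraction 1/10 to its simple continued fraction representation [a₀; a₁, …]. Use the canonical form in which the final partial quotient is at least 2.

[0; 10]

⌊1/10⌋ = 0, remainder 1
⌊10/1⌋ = 10, remainder 0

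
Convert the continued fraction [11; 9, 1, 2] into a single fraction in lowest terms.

Start with 2.
1 + 1/(2/1) = 1 + 1/2 = 3/2
9 + 1/(3/2) = 9 + 2/3 = 29/3
11 + 1/(29/3) = 11 + 3/29 = 322/29

322/29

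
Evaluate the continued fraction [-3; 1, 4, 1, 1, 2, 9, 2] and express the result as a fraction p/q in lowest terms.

Collapse the nested fraction from the inside out:
Start with 2.
9 + 1/(2/1) = 9 + 1/2 = 19/2
2 + 1/(19/2) = 2 + 2/19 = 40/19
1 + 1/(40/19) = 1 + 19/40 = 59/40
1 + 1/(59/40) = 1 + 40/59 = 99/59
4 + 1/(99/59) = 4 + 59/99 = 455/99
1 + 1/(455/99) = 1 + 99/455 = 554/455
-3 + 1/(554/455) = -3 + 455/554 = -1207/554

-1207/554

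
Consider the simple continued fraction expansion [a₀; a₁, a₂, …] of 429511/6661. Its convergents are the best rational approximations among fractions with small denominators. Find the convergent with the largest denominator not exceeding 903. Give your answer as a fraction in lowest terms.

a_0 = 64: 64/1  (≤ bound)
a_1 = 2: 129/2  (≤ bound)
a_2 = 12: 1612/25  (≤ bound)
a_3 = 1: 1741/27  (≤ bound)
a_4 = 60: 106072/1645  (> 903, stop)

1741/27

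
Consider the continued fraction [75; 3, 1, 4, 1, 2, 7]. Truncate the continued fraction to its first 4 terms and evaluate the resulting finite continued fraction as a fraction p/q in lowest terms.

1430/19

a_0 = 75: 75/1
a_1 = 3: 226/3
a_2 = 1: 301/4
a_3 = 4: 1430/19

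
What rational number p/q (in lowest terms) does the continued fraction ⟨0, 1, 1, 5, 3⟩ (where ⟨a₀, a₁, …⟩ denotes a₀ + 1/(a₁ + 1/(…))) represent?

Collapse the nested fraction from the inside out:
Start with 3.
5 + 1/(3/1) = 5 + 1/3 = 16/3
1 + 1/(16/3) = 1 + 3/16 = 19/16
1 + 1/(19/16) = 1 + 16/19 = 35/19
0 + 1/(35/19) = 0 + 19/35 = 19/35

19/35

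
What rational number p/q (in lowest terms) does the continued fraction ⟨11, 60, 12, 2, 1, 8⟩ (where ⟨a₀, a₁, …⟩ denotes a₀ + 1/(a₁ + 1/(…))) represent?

Use the convergent recurrence hₖ = aₖ·hₖ₋₁ + hₖ₋₂ (and likewise for the denominators kₖ):
a_0 = 11: 11/1
a_1 = 60: 661/60
a_2 = 12: 7943/721
a_3 = 2: 16547/1502
a_4 = 1: 24490/2223
a_5 = 8: 212467/19286

212467/19286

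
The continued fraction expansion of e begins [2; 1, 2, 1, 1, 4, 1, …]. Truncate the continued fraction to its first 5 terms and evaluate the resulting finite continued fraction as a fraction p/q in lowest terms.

19/7

a_0 = 2: 2/1
a_1 = 1: 3/1
a_2 = 2: 8/3
a_3 = 1: 11/4
a_4 = 1: 19/7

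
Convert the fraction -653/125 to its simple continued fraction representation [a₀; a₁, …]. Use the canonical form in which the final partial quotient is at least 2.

⌊-653/125⌋ = -6, remainder 97
⌊125/97⌋ = 1, remainder 28
⌊97/28⌋ = 3, remainder 13
⌊28/13⌋ = 2, remainder 2
⌊13/2⌋ = 6, remainder 1
⌊2/1⌋ = 2, remainder 0

[-6; 1, 3, 2, 6, 2]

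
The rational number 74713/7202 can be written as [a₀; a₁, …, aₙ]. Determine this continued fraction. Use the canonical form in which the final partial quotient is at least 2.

[10; 2, 1, 2, 14, 6, 1, 8]

⌊74713/7202⌋ = 10, remainder 2693
⌊7202/2693⌋ = 2, remainder 1816
⌊2693/1816⌋ = 1, remainder 877
⌊1816/877⌋ = 2, remainder 62
⌊877/62⌋ = 14, remainder 9
⌊62/9⌋ = 6, remainder 8
⌊9/8⌋ = 1, remainder 1
⌊8/1⌋ = 8, remainder 0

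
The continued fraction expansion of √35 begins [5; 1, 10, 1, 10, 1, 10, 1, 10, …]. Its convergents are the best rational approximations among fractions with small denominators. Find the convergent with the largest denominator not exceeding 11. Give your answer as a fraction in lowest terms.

65/11

a_0 = 5: 5/1  (≤ bound)
a_1 = 1: 6/1  (≤ bound)
a_2 = 10: 65/11  (≤ bound)
a_3 = 1: 71/12  (> 11, stop)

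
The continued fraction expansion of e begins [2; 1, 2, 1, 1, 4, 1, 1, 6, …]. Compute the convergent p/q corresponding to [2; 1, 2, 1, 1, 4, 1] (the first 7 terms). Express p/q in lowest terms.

Collapse the nested fraction from the inside out:
Start with 1.
4 + 1/(1/1) = 4 + 1/1 = 5/1
1 + 1/(5/1) = 1 + 1/5 = 6/5
1 + 1/(6/5) = 1 + 5/6 = 11/6
2 + 1/(11/6) = 2 + 6/11 = 28/11
1 + 1/(28/11) = 1 + 11/28 = 39/28
2 + 1/(39/28) = 2 + 28/39 = 106/39

106/39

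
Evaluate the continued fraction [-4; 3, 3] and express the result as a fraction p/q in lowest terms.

-37/10

Start with 3.
3 + 1/(3/1) = 3 + 1/3 = 10/3
-4 + 1/(10/3) = -4 + 3/10 = -37/10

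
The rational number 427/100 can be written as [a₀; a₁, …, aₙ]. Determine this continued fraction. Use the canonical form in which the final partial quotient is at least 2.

[4; 3, 1, 2, 2, 1, 2]

427 = 4·100 + 27, so a_0 = 4
100 = 3·27 + 19, so a_1 = 3
27 = 1·19 + 8, so a_2 = 1
19 = 2·8 + 3, so a_3 = 2
8 = 2·3 + 2, so a_4 = 2
3 = 1·2 + 1, so a_5 = 1
2 = 2·1 + 0, so a_6 = 2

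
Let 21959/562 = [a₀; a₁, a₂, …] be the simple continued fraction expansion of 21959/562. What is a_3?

21959 = 39·562 + 41, so a_0 = 39
562 = 13·41 + 29, so a_1 = 13
41 = 1·29 + 12, so a_2 = 1
29 = 2·12 + 5, so a_3 = 2

2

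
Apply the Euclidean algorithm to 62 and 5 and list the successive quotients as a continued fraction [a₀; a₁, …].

62 ÷ 5 → quotient 12, remainder 2
5 ÷ 2 → quotient 2, remainder 1
2 ÷ 1 → quotient 2, remainder 0

[12; 2, 2]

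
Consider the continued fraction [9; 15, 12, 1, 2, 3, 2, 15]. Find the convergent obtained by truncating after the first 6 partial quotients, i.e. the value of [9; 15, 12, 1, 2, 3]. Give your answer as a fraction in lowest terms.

Start with 3.
2 + 1/(3/1) = 2 + 1/3 = 7/3
1 + 1/(7/3) = 1 + 3/7 = 10/7
12 + 1/(10/7) = 12 + 7/10 = 127/10
15 + 1/(127/10) = 15 + 10/127 = 1915/127
9 + 1/(1915/127) = 9 + 127/1915 = 17362/1915

17362/1915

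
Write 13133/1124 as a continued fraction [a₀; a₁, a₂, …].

[11; 1, 2, 6, 59]

Apply division with remainder until the remainder is 0:
⌊13133/1124⌋ = 11, remainder 769
⌊1124/769⌋ = 1, remainder 355
⌊769/355⌋ = 2, remainder 59
⌊355/59⌋ = 6, remainder 1
⌊59/1⌋ = 59, remainder 0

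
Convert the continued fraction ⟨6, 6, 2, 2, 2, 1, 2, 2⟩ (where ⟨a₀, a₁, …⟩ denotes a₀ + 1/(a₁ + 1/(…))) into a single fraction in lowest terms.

4303/699

Start with 2.
2 + 1/(2/1) = 2 + 1/2 = 5/2
1 + 1/(5/2) = 1 + 2/5 = 7/5
2 + 1/(7/5) = 2 + 5/7 = 19/7
2 + 1/(19/7) = 2 + 7/19 = 45/19
2 + 1/(45/19) = 2 + 19/45 = 109/45
6 + 1/(109/45) = 6 + 45/109 = 699/109
6 + 1/(699/109) = 6 + 109/699 = 4303/699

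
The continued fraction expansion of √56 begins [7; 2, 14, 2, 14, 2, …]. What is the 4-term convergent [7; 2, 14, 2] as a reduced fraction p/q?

449/60

Use the convergent recurrence hₖ = aₖ·hₖ₋₁ + hₖ₋₂ (and likewise for the denominators kₖ):
a_0 = 7: 7/1
a_1 = 2: 15/2
a_2 = 14: 217/29
a_3 = 2: 449/60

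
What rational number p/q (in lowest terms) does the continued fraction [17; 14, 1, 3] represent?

a_0 = 17: 17/1
a_1 = 14: 239/14
a_2 = 1: 256/15
a_3 = 3: 1007/59

1007/59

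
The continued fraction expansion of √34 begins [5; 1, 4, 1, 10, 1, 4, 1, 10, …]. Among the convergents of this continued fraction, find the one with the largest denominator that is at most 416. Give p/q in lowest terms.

a_0 = 5: 5/1  (≤ bound)
a_1 = 1: 6/1  (≤ bound)
a_2 = 4: 29/5  (≤ bound)
a_3 = 1: 35/6  (≤ bound)
a_4 = 10: 379/65  (≤ bound)
a_5 = 1: 414/71  (≤ bound)
a_6 = 4: 2035/349  (≤ bound)
a_7 = 1: 2449/420  (> 416, stop)

2035/349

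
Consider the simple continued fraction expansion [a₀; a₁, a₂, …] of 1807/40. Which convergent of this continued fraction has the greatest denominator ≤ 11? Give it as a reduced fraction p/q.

271/6

a_0 = 45: 45/1  (≤ bound)
a_1 = 5: 226/5  (≤ bound)
a_2 = 1: 271/6  (≤ bound)
a_3 = 2: 768/17  (> 11, stop)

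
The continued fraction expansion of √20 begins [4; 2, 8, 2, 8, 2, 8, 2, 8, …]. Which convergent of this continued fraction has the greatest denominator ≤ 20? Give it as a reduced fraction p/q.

76/17

a_0 = 4: 4/1  (≤ bound)
a_1 = 2: 9/2  (≤ bound)
a_2 = 8: 76/17  (≤ bound)
a_3 = 2: 161/36  (> 20, stop)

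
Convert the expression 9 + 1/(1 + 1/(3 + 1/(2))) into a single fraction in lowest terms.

88/9

a_0 = 9: 9/1
a_1 = 1: 10/1
a_2 = 3: 39/4
a_3 = 2: 88/9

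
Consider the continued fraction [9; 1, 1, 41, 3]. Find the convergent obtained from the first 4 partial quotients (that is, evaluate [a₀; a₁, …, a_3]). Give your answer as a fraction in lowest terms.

Use the convergent recurrence hₖ = aₖ·hₖ₋₁ + hₖ₋₂ (and likewise for the denominators kₖ):
a_0 = 9: 9/1
a_1 = 1: 10/1
a_2 = 1: 19/2
a_3 = 41: 789/83

789/83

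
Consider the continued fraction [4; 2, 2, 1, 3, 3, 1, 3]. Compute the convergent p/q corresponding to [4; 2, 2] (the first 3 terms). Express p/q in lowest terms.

22/5

a_0 = 4: 4/1
a_1 = 2: 9/2
a_2 = 2: 22/5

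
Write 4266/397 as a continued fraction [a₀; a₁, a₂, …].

[10; 1, 2, 1, 13, 2, 3]

4266 ÷ 397 → quotient 10, remainder 296
397 ÷ 296 → quotient 1, remainder 101
296 ÷ 101 → quotient 2, remainder 94
101 ÷ 94 → quotient 1, remainder 7
94 ÷ 7 → quotient 13, remainder 3
7 ÷ 3 → quotient 2, remainder 1
3 ÷ 1 → quotient 3, remainder 0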